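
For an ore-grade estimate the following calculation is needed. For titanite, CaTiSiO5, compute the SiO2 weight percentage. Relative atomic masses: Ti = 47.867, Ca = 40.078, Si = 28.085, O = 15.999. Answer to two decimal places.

Formula mass = 196.025 g/mol.
1 Si → 1.0000 mol SiO2 per formula unit; M(SiO2) = 60.083, so SiO2 mass = 60.083 g.
60.083/196.025 × 100 = 30.65 wt%.

30.65 wt%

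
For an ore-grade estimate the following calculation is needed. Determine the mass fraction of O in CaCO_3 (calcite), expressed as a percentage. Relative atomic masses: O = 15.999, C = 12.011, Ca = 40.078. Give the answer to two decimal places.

47.96 wt%

M(CaCO_3) = 100.086 g/mol.
O contributes 3 × 15.999 = 47.997 g per mole.
47.997/100.086 = 0.4796 → 47.96%.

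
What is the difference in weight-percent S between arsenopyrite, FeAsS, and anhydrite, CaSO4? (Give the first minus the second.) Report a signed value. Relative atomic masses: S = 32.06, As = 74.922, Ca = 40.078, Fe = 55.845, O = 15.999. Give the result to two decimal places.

-3.86 percentage points

M(FeAsS) = 162.827 g/mol, so wt% S = 32.060/162.827 × 100 = 19.69%.
M(CaSO4) = 136.134 g/mol, so wt% S = 32.060/136.134 × 100 = 23.55%.
19.69 − 23.55 = -3.86 pp.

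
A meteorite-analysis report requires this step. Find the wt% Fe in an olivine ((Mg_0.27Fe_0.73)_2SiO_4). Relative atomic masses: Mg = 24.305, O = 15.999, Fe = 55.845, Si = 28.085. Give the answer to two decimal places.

43.66 mass %

Formula mass = 0.54·24.305 + 1.46·55.845 + 1·28.085 + 4·15.999 = 186.739 g/mol, of which 81.534 g is Fe.
So Fe makes up 81.534/186.739 = 0.4366 of the mass, i.e. 43.66%.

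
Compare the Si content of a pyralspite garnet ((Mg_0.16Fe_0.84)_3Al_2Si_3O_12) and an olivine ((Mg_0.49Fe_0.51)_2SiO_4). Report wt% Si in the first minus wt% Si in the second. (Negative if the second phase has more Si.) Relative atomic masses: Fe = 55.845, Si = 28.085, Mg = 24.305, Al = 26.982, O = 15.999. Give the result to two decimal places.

1.21 percentage points

Si in (Mg_0.16Fe_0.84)_3Al_2Si_3O_12: molar mass 482.603 g/mol; 3×28.085 = 84.255 g → 17.46 wt%.
Si in (Mg_0.49Fe_0.51)_2SiO_4: molar mass 172.862 g/mol; 1×28.085 = 28.085 g → 16.25 wt%.
Difference = 17.46 − 16.25 = 1.21 percentage points.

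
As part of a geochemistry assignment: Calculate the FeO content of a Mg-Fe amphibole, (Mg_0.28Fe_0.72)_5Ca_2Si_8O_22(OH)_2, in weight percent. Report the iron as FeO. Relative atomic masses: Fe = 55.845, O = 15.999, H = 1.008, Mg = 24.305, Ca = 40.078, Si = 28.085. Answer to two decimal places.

27.93 wt%

M((Mg_0.28Fe_0.72)_5Ca_2Si_8O_22(OH)_2) = 925.897 g/mol; M(FeO) = 71.844 g/mol.
Moles FeO per formula unit = 3.60 Fe ÷ 1 = 3.6000.
FeO fraction = (3.6000 × 71.844) / 925.897 = 258.638/925.897 = 0.2793.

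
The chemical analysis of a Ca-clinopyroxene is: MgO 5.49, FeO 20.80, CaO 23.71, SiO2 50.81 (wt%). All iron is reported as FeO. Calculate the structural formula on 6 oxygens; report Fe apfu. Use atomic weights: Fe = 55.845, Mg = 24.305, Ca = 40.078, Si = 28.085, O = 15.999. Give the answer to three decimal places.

0.684 Fe apfu

MgO: 5.49/40.304 = 0.13621 mol → 0.13621 mol Mg, 0.13621 mol O.
FeO: 20.80/71.844 = 0.28952 mol → 0.28952 mol Fe, 0.28952 mol O.
CaO: 23.71/56.077 = 0.42281 mol → 0.42281 mol Ca, 0.42281 mol O.
SiO2: 50.81/60.083 = 0.84566 mol → 0.84566 mol Si, 1.69132 mol O.
Total oxygen = 2.53986 mol. Normalization factor = 6/2.53986 = 2.36233.
Fe per 6 O = 0.28952 × 2.36233 = 0.684.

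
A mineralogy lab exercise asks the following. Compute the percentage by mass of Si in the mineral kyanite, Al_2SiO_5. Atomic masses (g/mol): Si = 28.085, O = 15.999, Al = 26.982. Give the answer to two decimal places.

17.33 mass %

M(Al_2SiO_5) = 162.044 g/mol.
Si contributes 1 × 28.085 = 28.085 g per mole.
28.085/162.044 = 0.1733 → 17.33%.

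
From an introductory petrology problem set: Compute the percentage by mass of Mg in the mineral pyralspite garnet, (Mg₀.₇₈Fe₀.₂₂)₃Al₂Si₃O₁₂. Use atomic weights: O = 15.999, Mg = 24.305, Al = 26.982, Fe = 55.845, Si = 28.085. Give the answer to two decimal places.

13.42 weight percent

Molar mass of (Mg₀.₇₈Fe₀.₂₂)₃Al₂Si₃O₁₂: 2.34*24.305 + 0.66*55.845 + 2*26.982 + 3*28.085 + 12*15.999 = 423.938 g/mol.
Mass of Mg per formula unit: 2.34 × 24.305 = 56.874 g.
Weight fraction Mg = 56.874 / 423.938 = 0.1342.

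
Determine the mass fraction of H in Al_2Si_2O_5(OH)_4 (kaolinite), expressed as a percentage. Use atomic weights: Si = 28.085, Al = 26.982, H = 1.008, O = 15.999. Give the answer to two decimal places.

Formula mass = 2×26.982 + 2×28.085 + 9×15.999 + 4×1.008 = 258.157 g/mol, of which 4.032 g is H.
So H makes up 4.032/258.157 = 0.0156 of the mass, i.e. 1.56%.

1.56 mass %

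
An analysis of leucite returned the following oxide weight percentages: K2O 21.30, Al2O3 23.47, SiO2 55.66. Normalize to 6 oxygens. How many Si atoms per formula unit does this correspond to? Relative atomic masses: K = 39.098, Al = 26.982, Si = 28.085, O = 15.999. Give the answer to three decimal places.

2.007 Si apfu

K2O: 21.30/94.195 = 0.22613 mol → 0.45226 mol K, 0.22613 mol O.
Al2O3: 23.47/101.961 = 0.23019 mol → 0.46038 mol Al, 0.69057 mol O.
SiO2: 55.66/60.083 = 0.92639 mol → 0.92639 mol Si, 1.85278 mol O.
Total oxygen = 2.76948 mol. Normalization factor = 6/2.76948 = 2.16647.
Si per 6 O = 0.92639 × 2.16647 = 2.007.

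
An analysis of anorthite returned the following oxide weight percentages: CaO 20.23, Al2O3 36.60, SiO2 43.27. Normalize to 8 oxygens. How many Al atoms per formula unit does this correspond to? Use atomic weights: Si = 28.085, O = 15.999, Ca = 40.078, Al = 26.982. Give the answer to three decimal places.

CaO (M=56.077): mol = 0.36075; Ca = 0.36075, O = 0.36075.
Al2O3 (M=101.961): mol = 0.35896; Al = 0.71792, O = 1.07688.
SiO2 (M=60.083): mol = 0.72017; Si = 0.72017, O = 1.44034.
ΣO = 2.87797; factor = 8/ΣO = 2.77974.
Al apfu = 0.71792 × 2.77974 = 1.996.

1.996 Al apfu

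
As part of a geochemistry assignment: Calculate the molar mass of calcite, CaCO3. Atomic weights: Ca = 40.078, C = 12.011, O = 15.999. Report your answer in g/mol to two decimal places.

100.09 g/mol

Ca: 1 × 40.078 = 40.0780
C: 1 × 12.011 = 12.0110
O: 3 × 15.999 = 47.9970
Summing the contributions gives the formula mass.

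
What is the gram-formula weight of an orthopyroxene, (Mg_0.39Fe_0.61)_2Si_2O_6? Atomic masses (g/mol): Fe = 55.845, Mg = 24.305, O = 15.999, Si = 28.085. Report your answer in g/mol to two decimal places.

M = 0.78*24.305 + 1.22*55.845 + 2*28.085 + 6*15.999

239.25 g/mol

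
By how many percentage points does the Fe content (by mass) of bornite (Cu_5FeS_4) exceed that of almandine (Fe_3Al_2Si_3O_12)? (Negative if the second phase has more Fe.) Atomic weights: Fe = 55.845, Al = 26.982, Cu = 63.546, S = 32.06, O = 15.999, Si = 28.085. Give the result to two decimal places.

-22.53 percentage points

M(Cu_5FeS_4) = 501.815 g/mol, so wt% Fe = 55.845/501.815 × 100 = 11.13%.
M(Fe_3Al_2Si_3O_12) = 497.742 g/mol, so wt% Fe = 167.535/497.742 × 100 = 33.66%.
11.13 − 33.66 = -22.53 pp.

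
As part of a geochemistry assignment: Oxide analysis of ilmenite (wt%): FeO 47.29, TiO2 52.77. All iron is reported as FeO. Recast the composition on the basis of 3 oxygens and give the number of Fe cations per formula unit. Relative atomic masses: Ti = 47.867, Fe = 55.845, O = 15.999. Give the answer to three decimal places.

FeO: 47.29/71.844 = 0.65823 mol → 0.65823 mol Fe, 0.65823 mol O.
TiO2: 52.77/79.865 = 0.66074 mol → 0.66074 mol Ti, 1.32148 mol O.
Total oxygen = 1.97971 mol. Normalization factor = 3/1.97971 = 1.51537.
Fe per 3 O = 0.65823 × 1.51537 = 0.997.

0.997 Fe apfu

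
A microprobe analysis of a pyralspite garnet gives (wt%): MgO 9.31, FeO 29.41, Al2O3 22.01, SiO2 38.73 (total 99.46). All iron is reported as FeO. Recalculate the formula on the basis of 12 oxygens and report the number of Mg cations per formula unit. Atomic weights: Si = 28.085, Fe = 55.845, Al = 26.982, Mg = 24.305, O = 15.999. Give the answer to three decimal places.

1.076 Mg apfu

9.31 wt% MgO ÷ 40.304 g/mol = 0.23099 mol, giving 0.23099 Mg and 0.23099 O.
29.41 wt% FeO ÷ 71.844 g/mol = 0.40936 mol, giving 0.40936 Fe and 0.40936 O.
22.01 wt% Al2O3 ÷ 101.961 g/mol = 0.21587 mol, giving 0.43174 Al and 0.64761 O.
38.73 wt% SiO2 ÷ 60.083 g/mol = 0.64461 mol, giving 0.64461 Si and 1.28922 O.
Oxygen sums to 2.57718; scaling by 12/2.57718 = 4.65625 puts the formula on 12 O.
Mg: 0.23099 × 4.65625 = 1.076 atoms per formula unit.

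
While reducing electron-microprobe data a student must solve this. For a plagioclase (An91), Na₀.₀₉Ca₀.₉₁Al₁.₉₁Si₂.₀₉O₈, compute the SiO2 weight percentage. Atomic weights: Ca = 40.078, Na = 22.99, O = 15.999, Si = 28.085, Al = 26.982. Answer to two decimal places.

45.37 wt%

Molar mass of Na₀.₀₉Ca₀.₉₁Al₁.₉₁Si₂.₀₉O₈ = 0.09×22.99 + 0.91×40.078 + 1.91×26.982 + 2.09×28.085 + 8×15.999 = 276.765 g/mol.
Each formula unit contains 2.09 Si, equivalent to 2.09/1 = 2.0900 mol SiO2.
M(SiO2) = 1×28.085 + 2×15.999 = 60.083 g/mol.
Mass of SiO2 per formula unit = 2.0900 × 60.083 = 125.573 g.
SiO2 wt% = 125.573 / 276.765 × 100 = 45.37%.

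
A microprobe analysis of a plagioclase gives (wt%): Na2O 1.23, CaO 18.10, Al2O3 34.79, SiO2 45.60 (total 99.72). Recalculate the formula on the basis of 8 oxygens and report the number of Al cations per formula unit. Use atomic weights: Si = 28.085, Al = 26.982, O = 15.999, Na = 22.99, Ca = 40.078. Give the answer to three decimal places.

Na2O (M=61.979): mol = 0.01985; Na = 0.03970, O = 0.01985.
CaO (M=56.077): mol = 0.32277; Ca = 0.32277, O = 0.32277.
Al2O3 (M=101.961): mol = 0.34121; Al = 0.68242, O = 1.02363.
SiO2 (M=60.083): mol = 0.75895; Si = 0.75895, O = 1.51790.
ΣO = 2.88415; factor = 8/ΣO = 2.77378.
Al apfu = 0.68242 × 2.77378 = 1.893.

1.893 Al apfu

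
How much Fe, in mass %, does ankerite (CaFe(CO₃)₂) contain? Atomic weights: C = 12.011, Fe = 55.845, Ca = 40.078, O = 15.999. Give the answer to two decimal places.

25.86 mass %

Formula mass = 1*40.078 + 1*55.845 + 2*12.011 + 6*15.999 = 215.939 g/mol, of which 55.845 g is Fe.
So Fe makes up 55.845/215.939 = 0.2586 of the mass, i.e. 25.86%.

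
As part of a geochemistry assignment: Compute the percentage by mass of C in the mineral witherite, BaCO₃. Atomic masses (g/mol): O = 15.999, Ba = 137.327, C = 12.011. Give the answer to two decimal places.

6.09 weight percent

Molar mass of BaCO₃: 1·137.327 + 1·12.011 + 3·15.999 = 197.335 g/mol.
Mass of C per formula unit: 1 × 12.011 = 12.011 g.
Weight fraction C = 12.011 / 197.335 = 0.0609.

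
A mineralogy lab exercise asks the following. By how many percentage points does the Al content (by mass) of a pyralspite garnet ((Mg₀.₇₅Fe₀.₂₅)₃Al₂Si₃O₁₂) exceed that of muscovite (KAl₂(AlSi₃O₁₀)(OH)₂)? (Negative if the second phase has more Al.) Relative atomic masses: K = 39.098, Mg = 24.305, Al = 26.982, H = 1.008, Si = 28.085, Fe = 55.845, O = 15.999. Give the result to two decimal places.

M((Mg₀.₇₅Fe₀.₂₅)₃Al₂Si₃O₁₂) = 426.777 g/mol, so wt% Al = 53.964/426.777 × 100 = 12.64%.
M(KAl₂(AlSi₃O₁₀)(OH)₂) = 398.303 g/mol, so wt% Al = 80.946/398.303 × 100 = 20.32%.
12.64 − 20.32 = -7.68 pp.

-7.68 percentage points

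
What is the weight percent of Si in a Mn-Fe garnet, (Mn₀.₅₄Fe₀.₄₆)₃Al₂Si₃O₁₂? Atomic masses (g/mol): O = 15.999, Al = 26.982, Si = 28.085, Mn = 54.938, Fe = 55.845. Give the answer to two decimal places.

16.98 wt%

Formula mass = 1.62·54.938 + 1.38·55.845 + 2·26.982 + 3·28.085 + 12·15.999 = 496.273 g/mol, of which 84.255 g is Si.
So Si makes up 84.255/496.273 = 0.1698 of the mass, i.e. 16.98%.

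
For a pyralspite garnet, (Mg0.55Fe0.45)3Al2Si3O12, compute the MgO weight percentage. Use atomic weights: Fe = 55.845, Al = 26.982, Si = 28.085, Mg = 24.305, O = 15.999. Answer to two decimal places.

Molar mass of (Mg0.55Fe0.45)3Al2Si3O12 = 1.65×24.305 + 1.35×55.845 + 2×26.982 + 3×28.085 + 12×15.999 = 445.701 g/mol.
Each formula unit contains 1.65 Mg, equivalent to 1.65/1 = 1.6500 mol MgO.
M(MgO) = 1×24.305 + 1×15.999 = 40.304 g/mol.
Mass of MgO per formula unit = 1.6500 × 40.304 = 66.502 g.
MgO wt% = 66.502 / 445.701 × 100 = 14.92%.

14.92 wt%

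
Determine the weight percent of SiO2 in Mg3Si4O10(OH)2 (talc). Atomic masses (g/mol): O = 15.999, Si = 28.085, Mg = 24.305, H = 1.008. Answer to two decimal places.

63.37 wt%

Molar mass of Mg3Si4O10(OH)2 = 3·24.305 + 4·28.085 + 12·15.999 + 2·1.008 = 379.259 g/mol.
Each formula unit contains 4 Si, equivalent to 4/1 = 4.0000 mol SiO2.
M(SiO2) = 1×28.085 + 2×15.999 = 60.083 g/mol.
Mass of SiO2 per formula unit = 4.0000 × 60.083 = 240.332 g.
SiO2 wt% = 240.332 / 379.259 × 100 = 63.37%.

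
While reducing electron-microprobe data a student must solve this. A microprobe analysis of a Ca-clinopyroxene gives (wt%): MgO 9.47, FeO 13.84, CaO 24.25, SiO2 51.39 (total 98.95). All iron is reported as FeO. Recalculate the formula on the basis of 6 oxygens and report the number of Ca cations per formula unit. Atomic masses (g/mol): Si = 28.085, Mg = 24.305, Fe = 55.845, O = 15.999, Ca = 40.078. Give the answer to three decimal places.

MgO (M=40.304): mol = 0.23496; Mg = 0.23496, O = 0.23496.
FeO (M=71.844): mol = 0.19264; Fe = 0.19264, O = 0.19264.
CaO (M=56.077): mol = 0.43244; Ca = 0.43244, O = 0.43244.
SiO2 (M=60.083): mol = 0.85532; Si = 0.85532, O = 1.71064.
ΣO = 2.57068; factor = 6/ΣO = 2.33401.
Ca apfu = 0.43244 × 2.33401 = 1.009.

1.009 Ca apfu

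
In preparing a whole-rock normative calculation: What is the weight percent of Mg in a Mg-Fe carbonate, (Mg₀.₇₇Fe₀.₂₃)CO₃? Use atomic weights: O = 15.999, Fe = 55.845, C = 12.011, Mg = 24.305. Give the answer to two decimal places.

20.44 wt%

Molar mass of (Mg₀.₇₇Fe₀.₂₃)CO₃: 0.77×24.305 + 0.23×55.845 + 1×12.011 + 3×15.999 = 91.567 g/mol.
Mass of Mg per formula unit: 0.77 × 24.305 = 18.715 g.
Weight fraction Mg = 18.715 / 91.567 = 0.2044.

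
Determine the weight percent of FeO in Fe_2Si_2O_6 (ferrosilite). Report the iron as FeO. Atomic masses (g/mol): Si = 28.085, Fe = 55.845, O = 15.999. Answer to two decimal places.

54.46 wt%

Molar mass of Fe_2Si_2O_6 = 2×55.845 + 2×28.085 + 6×15.999 = 263.854 g/mol.
Each formula unit contains 2 Fe, equivalent to 2/1 = 2.0000 mol FeO.
M(FeO) = 1×55.845 + 1×15.999 = 71.844 g/mol.
Mass of FeO per formula unit = 2.0000 × 71.844 = 143.688 g.
FeO wt% = 143.688 / 263.854 × 100 = 54.46%.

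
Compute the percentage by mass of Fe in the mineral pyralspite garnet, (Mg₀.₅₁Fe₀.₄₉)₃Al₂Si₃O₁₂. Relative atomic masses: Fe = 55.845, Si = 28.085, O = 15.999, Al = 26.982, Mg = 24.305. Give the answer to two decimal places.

18.26 mass %

M((Mg₀.₅₁Fe₀.₄₉)₃Al₂Si₃O₁₂) = 449.486 g/mol.
Fe contributes 1.47 × 55.845 = 82.092 g per mole.
82.092/449.486 = 0.1826 → 18.26%.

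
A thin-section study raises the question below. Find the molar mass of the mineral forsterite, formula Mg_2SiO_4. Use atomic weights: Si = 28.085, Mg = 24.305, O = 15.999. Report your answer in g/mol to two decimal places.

140.69 g/mol

The formula mass is the sum 2(24.305) + 1(28.085) + 4(15.999).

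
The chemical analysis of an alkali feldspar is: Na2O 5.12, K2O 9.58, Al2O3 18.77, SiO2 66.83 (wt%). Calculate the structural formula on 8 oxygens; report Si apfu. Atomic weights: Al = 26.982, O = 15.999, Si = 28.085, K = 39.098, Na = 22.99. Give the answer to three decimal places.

5.12 wt% Na2O ÷ 61.979 g/mol = 0.08261 mol, giving 0.16522 Na and 0.08261 O.
9.58 wt% K2O ÷ 94.195 g/mol = 0.10170 mol, giving 0.20340 K and 0.10170 O.
18.77 wt% Al2O3 ÷ 101.961 g/mol = 0.18409 mol, giving 0.36818 Al and 0.55227 O.
66.83 wt% SiO2 ÷ 60.083 g/mol = 1.11229 mol, giving 1.11229 Si and 2.22458 O.
Oxygen sums to 2.96116; scaling by 8/2.96116 = 2.70164 puts the formula on 8 O.
Si: 1.11229 × 2.70164 = 3.005 atoms per formula unit.

3.005 Si apfu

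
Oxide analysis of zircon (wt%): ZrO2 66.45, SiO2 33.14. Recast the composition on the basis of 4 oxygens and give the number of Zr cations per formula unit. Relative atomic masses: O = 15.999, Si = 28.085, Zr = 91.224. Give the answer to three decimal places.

0.989 Zr apfu

ZrO2: 66.45/123.222 = 0.53927 mol → 0.53927 mol Zr, 1.07854 mol O.
SiO2: 33.14/60.083 = 0.55157 mol → 0.55157 mol Si, 1.10314 mol O.
Total oxygen = 2.18168 mol. Normalization factor = 4/2.18168 = 1.83345.
Zr per 4 O = 0.53927 × 1.83345 = 0.989.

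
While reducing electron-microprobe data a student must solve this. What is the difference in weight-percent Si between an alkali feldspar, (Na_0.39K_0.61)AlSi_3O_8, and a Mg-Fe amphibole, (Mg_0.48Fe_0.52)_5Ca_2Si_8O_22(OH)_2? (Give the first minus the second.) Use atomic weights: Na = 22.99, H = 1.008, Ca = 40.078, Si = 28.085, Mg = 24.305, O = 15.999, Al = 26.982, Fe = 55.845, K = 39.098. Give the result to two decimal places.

5.85 percentage points

Si in (Na_0.39K_0.61)AlSi_3O_8: molar mass 272.045 g/mol; 3×28.085 = 84.255 g → 30.97 wt%.
Si in (Mg_0.48Fe_0.52)_5Ca_2Si_8O_22(OH)_2: molar mass 894.357 g/mol; 8×28.085 = 224.680 g → 25.12 wt%.
Difference = 30.97 − 25.12 = 5.85 percentage points.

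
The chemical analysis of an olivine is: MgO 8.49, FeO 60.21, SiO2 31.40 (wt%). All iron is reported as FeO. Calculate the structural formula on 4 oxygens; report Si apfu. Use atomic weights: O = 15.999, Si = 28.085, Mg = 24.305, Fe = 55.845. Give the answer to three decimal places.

MgO (M=40.304): mol = 0.21065; Mg = 0.21065, O = 0.21065.
FeO (M=71.844): mol = 0.83807; Fe = 0.83807, O = 0.83807.
SiO2 (M=60.083): mol = 0.52261; Si = 0.52261, O = 1.04522.
ΣO = 2.09394; factor = 4/ΣO = 1.91027.
Si apfu = 0.52261 × 1.91027 = 0.998.

0.998 Si apfu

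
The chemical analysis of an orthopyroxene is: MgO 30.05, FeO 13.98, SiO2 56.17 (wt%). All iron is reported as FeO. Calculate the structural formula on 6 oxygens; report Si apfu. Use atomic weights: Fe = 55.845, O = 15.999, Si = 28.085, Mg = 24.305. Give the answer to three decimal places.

1.996 Si apfu

MgO (M=40.304): mol = 0.74558; Mg = 0.74558, O = 0.74558.
FeO (M=71.844): mol = 0.19459; Fe = 0.19459, O = 0.19459.
SiO2 (M=60.083): mol = 0.93487; Si = 0.93487, O = 1.86974.
ΣO = 2.80991; factor = 6/ΣO = 2.13530.
Si apfu = 0.93487 × 2.13530 = 1.996.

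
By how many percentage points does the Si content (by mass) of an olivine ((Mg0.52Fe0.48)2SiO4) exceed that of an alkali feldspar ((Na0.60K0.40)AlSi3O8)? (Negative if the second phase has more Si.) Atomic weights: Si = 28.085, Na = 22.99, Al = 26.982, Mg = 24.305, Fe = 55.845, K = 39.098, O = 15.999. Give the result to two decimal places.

M((Mg0.52Fe0.48)2SiO4) = 170.969 g/mol, so wt% Si = 28.085/170.969 × 100 = 16.43%.
M((Na0.60K0.40)AlSi3O8) = 268.662 g/mol, so wt% Si = 84.255/268.662 × 100 = 31.36%.
16.43 − 31.36 = -14.93 pp.

-14.93 percentage points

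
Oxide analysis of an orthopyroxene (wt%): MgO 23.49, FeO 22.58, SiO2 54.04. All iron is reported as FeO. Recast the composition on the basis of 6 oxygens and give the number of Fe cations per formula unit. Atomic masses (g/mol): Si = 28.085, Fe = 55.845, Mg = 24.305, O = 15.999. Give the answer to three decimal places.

0.699 Fe apfu

MgO: 23.49/40.304 = 0.58282 mol → 0.58282 mol Mg, 0.58282 mol O.
FeO: 22.58/71.844 = 0.31429 mol → 0.31429 mol Fe, 0.31429 mol O.
SiO2: 54.04/60.083 = 0.89942 mol → 0.89942 mol Si, 1.79884 mol O.
Total oxygen = 2.69595 mol. Normalization factor = 6/2.69595 = 2.22556.
Fe per 6 O = 0.31429 × 2.22556 = 0.699.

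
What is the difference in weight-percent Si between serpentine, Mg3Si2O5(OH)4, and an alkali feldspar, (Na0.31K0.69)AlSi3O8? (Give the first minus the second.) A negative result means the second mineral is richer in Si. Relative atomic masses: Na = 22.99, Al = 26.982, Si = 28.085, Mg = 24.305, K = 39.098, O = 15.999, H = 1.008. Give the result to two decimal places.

M(Mg3Si2O5(OH)4) = 277.108 g/mol, so wt% Si = 56.170/277.108 × 100 = 20.27%.
M((Na0.31K0.69)AlSi3O8) = 273.334 g/mol, so wt% Si = 84.255/273.334 × 100 = 30.82%.
20.27 − 30.82 = -10.55 pp.

-10.55 percentage points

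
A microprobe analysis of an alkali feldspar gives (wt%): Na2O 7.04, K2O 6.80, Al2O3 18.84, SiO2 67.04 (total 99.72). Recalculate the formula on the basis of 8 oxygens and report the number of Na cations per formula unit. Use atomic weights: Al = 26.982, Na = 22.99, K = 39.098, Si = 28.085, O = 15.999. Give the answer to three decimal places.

0.612 Na apfu

Na2O (M=61.979): mol = 0.11359; Na = 0.22718, O = 0.11359.
K2O (M=94.195): mol = 0.07219; K = 0.14438, O = 0.07219.
Al2O3 (M=101.961): mol = 0.18478; Al = 0.36956, O = 0.55434.
SiO2 (M=60.083): mol = 1.11579; Si = 1.11579, O = 2.23158.
ΣO = 2.97170; factor = 8/ΣO = 2.69206.
Na apfu = 0.22718 × 2.69206 = 0.612.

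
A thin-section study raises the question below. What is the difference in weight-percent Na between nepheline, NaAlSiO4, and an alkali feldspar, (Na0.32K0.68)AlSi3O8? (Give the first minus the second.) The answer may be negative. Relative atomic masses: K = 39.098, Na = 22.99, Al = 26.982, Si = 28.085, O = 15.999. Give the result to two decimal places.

M(NaAlSiO4) = 142.053 g/mol, so wt% Na = 22.990/142.053 × 100 = 16.18%.
M((Na0.32K0.68)AlSi3O8) = 273.172 g/mol, so wt% Na = 7.357/273.172 × 100 = 2.69%.
16.18 − 2.69 = 13.49 pp.

13.49 percentage points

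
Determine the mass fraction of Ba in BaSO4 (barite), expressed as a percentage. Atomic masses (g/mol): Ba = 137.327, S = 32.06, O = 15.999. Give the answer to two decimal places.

58.84 weight percent

Formula mass = 1·137.327 + 1·32.06 + 4·15.999 = 233.383 g/mol, of which 137.327 g is Ba.
So Ba makes up 137.327/233.383 = 0.5884 of the mass, i.e. 58.84%.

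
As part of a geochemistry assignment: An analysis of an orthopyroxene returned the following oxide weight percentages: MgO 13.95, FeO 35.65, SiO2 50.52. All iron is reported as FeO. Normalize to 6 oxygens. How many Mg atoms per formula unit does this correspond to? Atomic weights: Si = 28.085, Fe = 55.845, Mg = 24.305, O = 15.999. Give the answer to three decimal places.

0.823 Mg apfu

13.95 wt% MgO ÷ 40.304 g/mol = 0.34612 mol, giving 0.34612 Mg and 0.34612 O.
35.65 wt% FeO ÷ 71.844 g/mol = 0.49621 mol, giving 0.49621 Fe and 0.49621 O.
50.52 wt% SiO2 ÷ 60.083 g/mol = 0.84084 mol, giving 0.84084 Si and 1.68168 O.
Oxygen sums to 2.52401; scaling by 6/2.52401 = 2.37717 puts the formula on 6 O.
Mg: 0.34612 × 2.37717 = 0.823 atoms per formula unit.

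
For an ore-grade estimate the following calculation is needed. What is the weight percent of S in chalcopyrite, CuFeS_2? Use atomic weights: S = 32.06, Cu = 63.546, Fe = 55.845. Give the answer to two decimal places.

Formula mass = 1·63.546 + 1·55.845 + 2·32.06 = 183.511 g/mol, of which 64.120 g is S.
So S makes up 64.120/183.511 = 0.3494 of the mass, i.e. 34.94%.

34.94 mass %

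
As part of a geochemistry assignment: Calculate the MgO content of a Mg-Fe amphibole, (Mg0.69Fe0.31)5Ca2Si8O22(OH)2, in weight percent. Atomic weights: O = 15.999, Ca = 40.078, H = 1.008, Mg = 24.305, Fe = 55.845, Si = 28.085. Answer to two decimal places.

Formula mass = 861.240 g/mol.
3.45 Mg → 3.4500 mol MgO per formula unit; M(MgO) = 40.304, so MgO mass = 139.049 g.
139.049/861.240 × 100 = 16.15 wt%.

16.15 wt%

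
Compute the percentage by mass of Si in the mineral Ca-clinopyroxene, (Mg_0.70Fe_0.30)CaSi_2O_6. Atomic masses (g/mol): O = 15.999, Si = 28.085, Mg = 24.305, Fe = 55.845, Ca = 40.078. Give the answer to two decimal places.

M((Mg_0.70Fe_0.30)CaSi_2O_6) = 226.009 g/mol.
Si contributes 2 × 28.085 = 56.170 g per mole.
56.170/226.009 = 0.2485 → 24.85%.

24.85 wt%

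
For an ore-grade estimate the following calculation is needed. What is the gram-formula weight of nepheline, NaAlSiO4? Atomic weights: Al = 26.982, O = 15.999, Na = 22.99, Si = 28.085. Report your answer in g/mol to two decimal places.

142.05 g/mol

The formula mass is the sum 1×22.99 + 1×26.982 + 1×28.085 + 4×15.999.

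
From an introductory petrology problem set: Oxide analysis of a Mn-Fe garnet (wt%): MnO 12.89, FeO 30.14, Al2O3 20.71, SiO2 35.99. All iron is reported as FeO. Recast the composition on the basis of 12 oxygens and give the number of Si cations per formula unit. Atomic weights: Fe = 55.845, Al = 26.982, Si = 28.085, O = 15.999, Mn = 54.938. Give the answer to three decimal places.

MnO: 12.89/70.937 = 0.18171 mol → 0.18171 mol Mn, 0.18171 mol O.
FeO: 30.14/71.844 = 0.41952 mol → 0.41952 mol Fe, 0.41952 mol O.
Al2O3: 20.71/101.961 = 0.20312 mol → 0.40624 mol Al, 0.60936 mol O.
SiO2: 35.99/60.083 = 0.59900 mol → 0.59900 mol Si, 1.19800 mol O.
Total oxygen = 2.40859 mol. Normalization factor = 12/2.40859 = 4.98217.
Si per 12 O = 0.59900 × 4.98217 = 2.984.

2.984 Si apfu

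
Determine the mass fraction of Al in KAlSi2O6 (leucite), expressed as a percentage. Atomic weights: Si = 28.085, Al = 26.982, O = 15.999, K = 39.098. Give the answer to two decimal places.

12.36 weight percent

M(KAlSi2O6) = 218.244 g/mol.
Al contributes 1 × 26.982 = 26.982 g per mole.
26.982/218.244 = 0.1236 → 12.36%.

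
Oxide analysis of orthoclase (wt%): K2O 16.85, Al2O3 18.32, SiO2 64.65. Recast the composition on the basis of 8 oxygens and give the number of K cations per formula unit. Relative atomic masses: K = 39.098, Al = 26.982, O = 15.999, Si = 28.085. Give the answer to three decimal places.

0.997 K apfu

16.85 wt% K2O ÷ 94.195 g/mol = 0.17888 mol, giving 0.35776 K and 0.17888 O.
18.32 wt% Al2O3 ÷ 101.961 g/mol = 0.17968 mol, giving 0.35936 Al and 0.53904 O.
64.65 wt% SiO2 ÷ 60.083 g/mol = 1.07601 mol, giving 1.07601 Si and 2.15202 O.
Oxygen sums to 2.86994; scaling by 8/2.86994 = 2.78751 puts the formula on 8 O.
K: 0.35776 × 2.78751 = 0.997 atoms per formula unit.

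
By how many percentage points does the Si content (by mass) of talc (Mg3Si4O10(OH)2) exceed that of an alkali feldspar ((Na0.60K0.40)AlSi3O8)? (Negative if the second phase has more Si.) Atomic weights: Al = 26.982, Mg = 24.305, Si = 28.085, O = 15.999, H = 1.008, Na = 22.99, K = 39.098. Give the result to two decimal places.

-1.74 percentage points

First mineral: 112.340 g Si in 379.259 g formula = 29.62 wt% Si.
Second mineral: 84.255 g Si in 268.662 g formula = 31.36 wt% Si.
29.62% − 31.36% gives a difference of -1.74 percentage points.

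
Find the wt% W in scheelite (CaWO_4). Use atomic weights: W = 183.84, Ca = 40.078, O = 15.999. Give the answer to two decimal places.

63.85 weight percent

Molar mass of CaWO_4: 1·40.078 + 1·183.84 + 4·15.999 = 287.914 g/mol.
Mass of W per formula unit: 1 × 183.84 = 183.840 g.
Weight fraction W = 183.840 / 287.914 = 0.6385.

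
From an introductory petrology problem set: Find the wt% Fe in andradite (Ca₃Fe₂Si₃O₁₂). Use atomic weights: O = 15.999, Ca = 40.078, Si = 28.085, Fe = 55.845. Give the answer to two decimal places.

21.98 mass %

Formula mass = 3×40.078 + 2×55.845 + 3×28.085 + 12×15.999 = 508.167 g/mol, of which 111.690 g is Fe.
So Fe makes up 111.690/508.167 = 0.2198 of the mass, i.e. 21.98%.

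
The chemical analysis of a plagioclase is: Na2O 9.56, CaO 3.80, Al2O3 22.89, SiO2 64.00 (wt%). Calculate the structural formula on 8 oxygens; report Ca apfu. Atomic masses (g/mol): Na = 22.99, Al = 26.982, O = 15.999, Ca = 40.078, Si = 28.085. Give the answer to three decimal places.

0.179 Ca apfu

Na2O: 9.56/61.979 = 0.15425 mol → 0.30850 mol Na, 0.15425 mol O.
CaO: 3.80/56.077 = 0.06776 mol → 0.06776 mol Ca, 0.06776 mol O.
Al2O3: 22.89/101.961 = 0.22450 mol → 0.44900 mol Al, 0.67350 mol O.
SiO2: 64.00/60.083 = 1.06519 mol → 1.06519 mol Si, 2.13038 mol O.
Total oxygen = 3.02589 mol. Normalization factor = 8/3.02589 = 2.64385.
Ca per 8 O = 0.06776 × 2.64385 = 0.179.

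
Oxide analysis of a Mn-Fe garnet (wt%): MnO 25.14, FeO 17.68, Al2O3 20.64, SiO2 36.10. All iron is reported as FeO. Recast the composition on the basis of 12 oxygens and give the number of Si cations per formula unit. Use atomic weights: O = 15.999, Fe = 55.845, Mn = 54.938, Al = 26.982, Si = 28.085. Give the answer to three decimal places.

2.992 Si apfu

25.14 wt% MnO ÷ 70.937 g/mol = 0.35440 mol, giving 0.35440 Mn and 0.35440 O.
17.68 wt% FeO ÷ 71.844 g/mol = 0.24609 mol, giving 0.24609 Fe and 0.24609 O.
20.64 wt% Al2O3 ÷ 101.961 g/mol = 0.20243 mol, giving 0.40486 Al and 0.60729 O.
36.10 wt% SiO2 ÷ 60.083 g/mol = 0.60084 mol, giving 0.60084 Si and 1.20168 O.
Oxygen sums to 2.40946; scaling by 12/2.40946 = 4.98037 puts the formula on 12 O.
Si: 0.60084 × 4.98037 = 2.992 atoms per formula unit.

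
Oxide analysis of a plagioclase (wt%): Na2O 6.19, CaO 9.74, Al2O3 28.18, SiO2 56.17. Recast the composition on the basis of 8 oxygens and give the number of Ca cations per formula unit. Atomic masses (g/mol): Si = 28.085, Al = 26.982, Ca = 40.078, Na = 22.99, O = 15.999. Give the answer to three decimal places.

0.467 Ca apfu

Na2O: 6.19/61.979 = 0.09987 mol → 0.19974 mol Na, 0.09987 mol O.
CaO: 9.74/56.077 = 0.17369 mol → 0.17369 mol Ca, 0.17369 mol O.
Al2O3: 28.18/101.961 = 0.27638 mol → 0.55276 mol Al, 0.82914 mol O.
SiO2: 56.17/60.083 = 0.93487 mol → 0.93487 mol Si, 1.86974 mol O.
Total oxygen = 2.97244 mol. Normalization factor = 8/2.97244 = 2.69139.
Ca per 8 O = 0.17369 × 2.69139 = 0.467.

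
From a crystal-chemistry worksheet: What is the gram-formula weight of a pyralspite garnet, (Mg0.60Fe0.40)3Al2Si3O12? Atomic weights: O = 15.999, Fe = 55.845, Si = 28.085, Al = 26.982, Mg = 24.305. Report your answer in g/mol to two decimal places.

M = 1.80·24.305 + 1.20·55.845 + 2·26.982 + 3·28.085 + 12·15.999

440.97 g/mol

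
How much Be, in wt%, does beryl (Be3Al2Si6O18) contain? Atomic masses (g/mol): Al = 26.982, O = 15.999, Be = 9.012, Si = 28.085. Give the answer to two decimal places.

5.03 wt%

Formula mass = 3·9.012 + 2·26.982 + 6·28.085 + 18·15.999 = 537.492 g/mol, of which 27.036 g is Be.
So Be makes up 27.036/537.492 = 0.0503 of the mass, i.e. 5.03%.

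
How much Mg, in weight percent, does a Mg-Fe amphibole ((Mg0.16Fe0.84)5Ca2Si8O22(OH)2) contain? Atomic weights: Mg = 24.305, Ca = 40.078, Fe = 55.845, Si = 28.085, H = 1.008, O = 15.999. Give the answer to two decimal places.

2.06 weight percent

Formula mass = 0.80·24.305 + 4.20·55.845 + 2·40.078 + 8·28.085 + 24·15.999 + 2·1.008 = 944.821 g/mol, of which 19.444 g is Mg.
So Mg makes up 19.444/944.821 = 0.0206 of the mass, i.e. 2.06%.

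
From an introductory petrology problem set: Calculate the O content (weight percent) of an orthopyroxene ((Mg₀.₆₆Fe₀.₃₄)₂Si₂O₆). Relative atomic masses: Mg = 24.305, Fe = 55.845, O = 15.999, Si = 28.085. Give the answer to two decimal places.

43.20 weight percent

M((Mg₀.₆₆Fe₀.₃₄)₂Si₂O₆) = 222.221 g/mol.
O contributes 6 × 15.999 = 95.994 g per mole.
95.994/222.221 = 0.4320 → 43.20%.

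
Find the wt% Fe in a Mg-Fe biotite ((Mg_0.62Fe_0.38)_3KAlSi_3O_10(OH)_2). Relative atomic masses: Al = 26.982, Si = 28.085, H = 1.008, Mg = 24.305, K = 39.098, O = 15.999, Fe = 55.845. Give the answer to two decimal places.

M((Mg_0.62Fe_0.38)_3KAlSi_3O_10(OH)_2) = 453.210 g/mol.
Fe contributes 1.14 × 55.845 = 63.663 g per mole.
63.663/453.210 = 0.1405 → 14.05%.

14.05 mass %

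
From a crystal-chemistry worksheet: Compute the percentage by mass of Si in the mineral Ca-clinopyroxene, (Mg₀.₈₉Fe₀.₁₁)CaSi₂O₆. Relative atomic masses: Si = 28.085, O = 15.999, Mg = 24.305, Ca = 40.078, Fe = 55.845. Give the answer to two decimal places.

25.53 mass %

Molar mass of (Mg₀.₈₉Fe₀.₁₁)CaSi₂O₆: 0.89*24.305 + 0.11*55.845 + 1*40.078 + 2*28.085 + 6*15.999 = 220.016 g/mol.
Mass of Si per formula unit: 2 × 28.085 = 56.170 g.
Weight fraction Si = 56.170 / 220.016 = 0.2553.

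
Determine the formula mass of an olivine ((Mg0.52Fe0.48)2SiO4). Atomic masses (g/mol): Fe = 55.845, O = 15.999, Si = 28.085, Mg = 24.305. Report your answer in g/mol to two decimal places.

170.97 g/mol

Mg: 1.04 × 24.305 = 25.2772
Fe: 0.96 × 55.845 = 53.6112
Si: 1 × 28.085 = 28.0850
O: 4 × 15.999 = 63.9960
Summing the contributions gives the formula mass.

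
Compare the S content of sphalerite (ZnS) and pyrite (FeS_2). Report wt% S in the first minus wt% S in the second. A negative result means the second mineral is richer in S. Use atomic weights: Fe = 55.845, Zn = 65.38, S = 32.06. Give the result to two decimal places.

-20.55 percentage points

M(ZnS) = 97.440 g/mol, so wt% S = 32.060/97.440 × 100 = 32.90%.
M(FeS_2) = 119.965 g/mol, so wt% S = 64.120/119.965 × 100 = 53.45%.
32.90 − 53.45 = -20.55 pp.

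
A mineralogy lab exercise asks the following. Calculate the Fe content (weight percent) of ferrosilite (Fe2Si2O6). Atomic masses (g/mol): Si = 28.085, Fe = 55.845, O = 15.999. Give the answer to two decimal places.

42.33 weight percent

M(Fe2Si2O6) = 263.854 g/mol.
Fe contributes 2 × 55.845 = 111.690 g per mole.
111.690/263.854 = 0.4233 → 42.33%.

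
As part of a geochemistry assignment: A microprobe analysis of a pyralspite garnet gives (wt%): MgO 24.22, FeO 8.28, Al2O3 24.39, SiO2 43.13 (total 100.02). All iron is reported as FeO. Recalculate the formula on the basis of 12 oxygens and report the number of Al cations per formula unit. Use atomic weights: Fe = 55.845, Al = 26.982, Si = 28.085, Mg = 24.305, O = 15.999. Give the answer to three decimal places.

2.001 Al apfu

MgO: 24.22/40.304 = 0.60093 mol → 0.60093 mol Mg, 0.60093 mol O.
FeO: 8.28/71.844 = 0.11525 mol → 0.11525 mol Fe, 0.11525 mol O.
Al2O3: 24.39/101.961 = 0.23921 mol → 0.47842 mol Al, 0.71763 mol O.
SiO2: 43.13/60.083 = 0.71784 mol → 0.71784 mol Si, 1.43568 mol O.
Total oxygen = 2.86949 mol. Normalization factor = 12/2.86949 = 4.18193.
Al per 12 O = 0.47842 × 4.18193 = 2.001.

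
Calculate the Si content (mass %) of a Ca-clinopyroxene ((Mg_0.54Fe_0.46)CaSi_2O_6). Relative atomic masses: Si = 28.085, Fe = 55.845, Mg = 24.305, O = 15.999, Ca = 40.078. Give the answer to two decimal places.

Formula mass = 0.54×24.305 + 0.46×55.845 + 1×40.078 + 2×28.085 + 6×15.999 = 231.055 g/mol, of which 56.170 g is Si.
So Si makes up 56.170/231.055 = 0.2431 of the mass, i.e. 24.31%.

24.31 mass %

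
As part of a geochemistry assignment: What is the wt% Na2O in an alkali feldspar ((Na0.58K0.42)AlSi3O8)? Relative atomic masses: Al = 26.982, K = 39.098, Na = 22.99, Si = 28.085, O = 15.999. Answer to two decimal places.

M((Na0.58K0.42)AlSi3O8) = 268.984 g/mol; M(Na2O) = 61.979 g/mol.
Moles Na2O per formula unit = 0.58 Na ÷ 2 = 0.2900.
Na2O fraction = (0.2900 × 61.979) / 268.984 = 17.974/268.984 = 0.0668.

6.68 wt%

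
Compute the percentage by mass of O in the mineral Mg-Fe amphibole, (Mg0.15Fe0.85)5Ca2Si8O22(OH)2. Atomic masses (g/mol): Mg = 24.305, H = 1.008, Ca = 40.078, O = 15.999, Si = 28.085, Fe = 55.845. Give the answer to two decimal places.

40.57 weight percent

M((Mg0.15Fe0.85)5Ca2Si8O22(OH)2) = 946.398 g/mol.
O contributes 24 × 15.999 = 383.976 g per mole.
383.976/946.398 = 0.4057 → 40.57%.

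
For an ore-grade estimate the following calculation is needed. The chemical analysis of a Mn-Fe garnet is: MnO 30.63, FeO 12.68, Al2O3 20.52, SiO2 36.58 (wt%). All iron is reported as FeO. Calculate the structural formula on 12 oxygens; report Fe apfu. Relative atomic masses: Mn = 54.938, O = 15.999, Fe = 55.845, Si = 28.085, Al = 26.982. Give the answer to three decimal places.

30.63 wt% MnO ÷ 70.937 g/mol = 0.43179 mol, giving 0.43179 Mn and 0.43179 O.
12.68 wt% FeO ÷ 71.844 g/mol = 0.17649 mol, giving 0.17649 Fe and 0.17649 O.
20.52 wt% Al2O3 ÷ 101.961 g/mol = 0.20125 mol, giving 0.40250 Al and 0.60375 O.
36.58 wt% SiO2 ÷ 60.083 g/mol = 0.60882 mol, giving 0.60882 Si and 1.21764 O.
Oxygen sums to 2.42967; scaling by 12/2.42967 = 4.93894 puts the formula on 12 O.
Fe: 0.17649 × 4.93894 = 0.872 atoms per formula unit.

0.872 Fe apfu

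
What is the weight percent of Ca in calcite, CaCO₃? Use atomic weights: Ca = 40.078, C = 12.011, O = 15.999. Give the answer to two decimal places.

M(CaCO₃) = 100.086 g/mol.
Ca contributes 1 × 40.078 = 40.078 g per mole.
40.078/100.086 = 0.4004 → 40.04%.

40.04 wt%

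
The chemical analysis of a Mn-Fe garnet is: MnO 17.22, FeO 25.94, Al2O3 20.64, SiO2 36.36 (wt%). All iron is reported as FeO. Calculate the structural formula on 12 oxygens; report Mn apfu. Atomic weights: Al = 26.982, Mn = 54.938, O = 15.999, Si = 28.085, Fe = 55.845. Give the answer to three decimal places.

1.203 Mn apfu

MnO (M=70.937): mol = 0.24275; Mn = 0.24275, O = 0.24275.
FeO (M=71.844): mol = 0.36106; Fe = 0.36106, O = 0.36106.
Al2O3 (M=101.961): mol = 0.20243; Al = 0.40486, O = 0.60729.
SiO2 (M=60.083): mol = 0.60516; Si = 0.60516, O = 1.21032.
ΣO = 2.42142; factor = 12/ΣO = 4.95577.
Mn apfu = 0.24275 × 4.95577 = 1.203.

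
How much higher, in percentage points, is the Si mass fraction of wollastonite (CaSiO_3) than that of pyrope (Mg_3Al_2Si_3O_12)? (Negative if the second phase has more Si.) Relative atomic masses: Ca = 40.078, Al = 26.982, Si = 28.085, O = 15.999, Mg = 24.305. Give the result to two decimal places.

3.28 percentage points

M(CaSiO_3) = 116.160 g/mol, so wt% Si = 28.085/116.160 × 100 = 24.18%.
M(Mg_3Al_2Si_3O_12) = 403.122 g/mol, so wt% Si = 84.255/403.122 × 100 = 20.90%.
24.18 − 20.90 = 3.28 pp.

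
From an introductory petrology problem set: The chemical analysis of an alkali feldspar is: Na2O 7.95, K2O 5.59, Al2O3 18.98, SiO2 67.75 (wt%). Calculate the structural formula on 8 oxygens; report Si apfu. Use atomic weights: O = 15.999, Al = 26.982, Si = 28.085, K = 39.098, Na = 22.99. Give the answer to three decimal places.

3.006 Si apfu

7.95 wt% Na2O ÷ 61.979 g/mol = 0.12827 mol, giving 0.25654 Na and 0.12827 O.
5.59 wt% K2O ÷ 94.195 g/mol = 0.05934 mol, giving 0.11868 K and 0.05934 O.
18.98 wt% Al2O3 ÷ 101.961 g/mol = 0.18615 mol, giving 0.37230 Al and 0.55845 O.
67.75 wt% SiO2 ÷ 60.083 g/mol = 1.12761 mol, giving 1.12761 Si and 2.25522 O.
Oxygen sums to 3.00128; scaling by 8/3.00128 = 2.66553 puts the formula on 8 O.
Si: 1.12761 × 2.66553 = 3.006 atoms per formula unit.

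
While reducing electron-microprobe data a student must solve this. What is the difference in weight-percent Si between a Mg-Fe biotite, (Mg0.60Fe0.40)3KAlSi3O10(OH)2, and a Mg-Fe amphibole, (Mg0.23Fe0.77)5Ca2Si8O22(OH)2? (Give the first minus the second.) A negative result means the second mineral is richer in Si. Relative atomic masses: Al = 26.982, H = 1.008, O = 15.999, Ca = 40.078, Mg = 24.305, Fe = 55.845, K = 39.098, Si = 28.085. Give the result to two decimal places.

Si in (Mg0.60Fe0.40)3KAlSi3O10(OH)2: molar mass 455.102 g/mol; 3×28.085 = 84.255 g → 18.51 wt%.
Si in (Mg0.23Fe0.77)5Ca2Si8O22(OH)2: molar mass 933.782 g/mol; 8×28.085 = 224.680 g → 24.06 wt%.
Difference = 18.51 − 24.06 = -5.55 percentage points.

-5.55 percentage points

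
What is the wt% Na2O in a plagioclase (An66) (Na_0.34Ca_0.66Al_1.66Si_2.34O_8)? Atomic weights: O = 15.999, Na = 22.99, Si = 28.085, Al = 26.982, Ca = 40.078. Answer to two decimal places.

M(Na_0.34Ca_0.66Al_1.66Si_2.34O_8) = 272.769 g/mol; M(Na2O) = 61.979 g/mol.
Moles Na2O per formula unit = 0.34 Na ÷ 2 = 0.1700.
Na2O fraction = (0.1700 × 61.979) / 272.769 = 10.536/272.769 = 0.0386.

3.86 wt%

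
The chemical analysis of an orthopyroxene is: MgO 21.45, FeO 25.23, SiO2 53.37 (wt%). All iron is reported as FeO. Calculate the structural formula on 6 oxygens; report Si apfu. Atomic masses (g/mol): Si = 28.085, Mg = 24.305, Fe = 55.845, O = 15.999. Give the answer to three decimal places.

2.004 Si apfu

MgO: 21.45/40.304 = 0.53221 mol → 0.53221 mol Mg, 0.53221 mol O.
FeO: 25.23/71.844 = 0.35118 mol → 0.35118 mol Fe, 0.35118 mol O.
SiO2: 53.37/60.083 = 0.88827 mol → 0.88827 mol Si, 1.77654 mol O.
Total oxygen = 2.65993 mol. Normalization factor = 6/2.65993 = 2.25570.
Si per 6 O = 0.88827 × 2.25570 = 2.004.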